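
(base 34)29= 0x4d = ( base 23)38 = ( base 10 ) 77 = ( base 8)115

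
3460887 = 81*42727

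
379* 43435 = 16461865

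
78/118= 39/59  =  0.66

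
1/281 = 1/281= 0.00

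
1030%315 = 85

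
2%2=0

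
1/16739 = 1/16739=0.00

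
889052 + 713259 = 1602311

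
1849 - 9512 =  - 7663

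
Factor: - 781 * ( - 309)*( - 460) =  - 111011340 = - 2^2 *3^1  *5^1*11^1*23^1*71^1 * 103^1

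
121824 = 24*5076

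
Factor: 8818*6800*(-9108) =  - 2^7*3^2*5^2*  11^1*17^1 * 23^1 * 4409^1=- 546137539200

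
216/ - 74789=  -  216/74789 =-0.00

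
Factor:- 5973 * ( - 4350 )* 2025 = 52614663750 = 2^1 * 3^6*5^4*11^1*29^1*181^1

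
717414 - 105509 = 611905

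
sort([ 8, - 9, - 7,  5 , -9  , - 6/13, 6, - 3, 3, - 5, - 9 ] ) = [ - 9, - 9,-9, - 7, - 5, - 3, - 6/13, 3 , 5, 6, 8] 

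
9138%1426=582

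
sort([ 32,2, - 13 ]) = [ - 13,2,32] 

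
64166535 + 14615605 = 78782140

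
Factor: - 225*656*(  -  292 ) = 2^6*3^2 * 5^2 * 41^1*73^1 =43099200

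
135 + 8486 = 8621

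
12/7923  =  4/2641 = 0.00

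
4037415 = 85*47499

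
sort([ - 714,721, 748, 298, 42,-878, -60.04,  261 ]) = [-878,  -  714,  -  60.04,42, 261, 298,721, 748] 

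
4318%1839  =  640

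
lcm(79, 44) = 3476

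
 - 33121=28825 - 61946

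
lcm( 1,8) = 8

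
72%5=2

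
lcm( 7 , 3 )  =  21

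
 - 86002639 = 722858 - 86725497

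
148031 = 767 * 193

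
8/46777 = 8/46777 = 0.00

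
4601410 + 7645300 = 12246710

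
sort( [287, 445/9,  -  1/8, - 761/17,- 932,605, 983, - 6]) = [- 932,- 761/17,- 6, -1/8, 445/9 , 287,605, 983]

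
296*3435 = 1016760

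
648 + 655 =1303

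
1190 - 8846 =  - 7656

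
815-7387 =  - 6572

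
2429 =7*347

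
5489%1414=1247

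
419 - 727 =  - 308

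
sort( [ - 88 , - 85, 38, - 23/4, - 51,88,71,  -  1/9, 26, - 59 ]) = [- 88, - 85, - 59, - 51,- 23/4, - 1/9, 26,38,71 , 88]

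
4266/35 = 4266/35 = 121.89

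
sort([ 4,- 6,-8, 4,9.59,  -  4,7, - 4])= [ - 8, - 6, -4,- 4, 4,4 , 7, 9.59 ]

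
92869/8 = 11608 + 5/8 = 11608.62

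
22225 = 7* 3175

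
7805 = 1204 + 6601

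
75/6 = 12 + 1/2 = 12.50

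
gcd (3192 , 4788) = 1596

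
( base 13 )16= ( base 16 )13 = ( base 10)19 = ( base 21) j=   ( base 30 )J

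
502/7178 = 251/3589 = 0.07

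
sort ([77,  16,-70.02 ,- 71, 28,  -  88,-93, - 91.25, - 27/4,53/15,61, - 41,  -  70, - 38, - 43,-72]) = [ -93, - 91.25,  -  88, - 72,-71 , - 70.02, - 70,  -  43,-41,  -  38,  -  27/4,53/15, 16,  28,61,  77]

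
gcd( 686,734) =2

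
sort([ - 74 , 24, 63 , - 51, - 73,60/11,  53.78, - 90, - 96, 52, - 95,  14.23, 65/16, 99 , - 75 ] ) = [  -  96,-95 , - 90,-75 , - 74, - 73, - 51, 65/16 , 60/11,14.23,24,52, 53.78,63, 99] 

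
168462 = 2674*63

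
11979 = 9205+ 2774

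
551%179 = 14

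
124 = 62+62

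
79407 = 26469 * 3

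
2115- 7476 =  - 5361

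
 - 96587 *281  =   - 27140947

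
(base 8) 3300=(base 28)25K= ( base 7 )5016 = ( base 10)1728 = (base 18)560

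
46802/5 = 46802/5 = 9360.40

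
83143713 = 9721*8553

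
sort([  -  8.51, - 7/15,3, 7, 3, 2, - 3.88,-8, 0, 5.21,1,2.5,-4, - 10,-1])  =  [ - 10, - 8.51, - 8,-4, - 3.88, - 1,-7/15,0, 1, 2,2.5, 3 , 3,5.21, 7] 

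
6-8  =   - 2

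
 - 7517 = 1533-9050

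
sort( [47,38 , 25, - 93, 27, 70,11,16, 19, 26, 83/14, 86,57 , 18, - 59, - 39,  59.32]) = [ - 93,-59, - 39,83/14,11,  16,  18,19, 25,  26,27, 38 , 47, 57, 59.32 , 70,  86] 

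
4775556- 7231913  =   - 2456357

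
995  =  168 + 827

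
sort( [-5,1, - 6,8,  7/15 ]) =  [ - 6,-5, 7/15,1, 8 ] 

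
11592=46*252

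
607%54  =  13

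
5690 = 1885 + 3805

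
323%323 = 0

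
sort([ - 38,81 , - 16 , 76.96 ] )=[ - 38, - 16,76.96,81]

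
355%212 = 143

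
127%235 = 127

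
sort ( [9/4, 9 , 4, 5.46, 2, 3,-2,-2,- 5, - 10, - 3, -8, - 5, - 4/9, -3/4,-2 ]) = [  -  10,-8,-5, - 5, -3,-2, - 2, - 2,-3/4, - 4/9,2,9/4,3,  4, 5.46, 9]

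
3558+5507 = 9065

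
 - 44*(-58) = 2552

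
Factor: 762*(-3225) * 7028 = -2^3 *3^2*5^2*7^1*43^1*127^1*251^1 = - 17270958600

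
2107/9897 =2107/9897 = 0.21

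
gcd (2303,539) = 49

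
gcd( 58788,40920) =12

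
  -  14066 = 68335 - 82401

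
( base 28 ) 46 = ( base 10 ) 118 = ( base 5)433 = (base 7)226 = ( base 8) 166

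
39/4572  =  13/1524 = 0.01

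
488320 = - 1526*( - 320 ) 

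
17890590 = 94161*190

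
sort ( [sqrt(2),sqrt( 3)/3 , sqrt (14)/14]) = [ sqrt( 14)/14,sqrt( 3)/3, sqrt(2) ]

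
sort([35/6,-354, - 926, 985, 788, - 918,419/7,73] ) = [-926, - 918, - 354, 35/6,419/7,  73,788,985] 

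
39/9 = 13/3 = 4.33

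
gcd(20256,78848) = 32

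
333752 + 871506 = 1205258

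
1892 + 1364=3256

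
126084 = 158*798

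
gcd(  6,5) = 1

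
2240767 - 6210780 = -3970013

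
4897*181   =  886357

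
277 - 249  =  28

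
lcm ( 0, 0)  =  0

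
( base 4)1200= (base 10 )96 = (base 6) 240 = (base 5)341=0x60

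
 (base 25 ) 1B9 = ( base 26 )18P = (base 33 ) ri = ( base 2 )1110001101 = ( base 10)909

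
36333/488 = 36333/488 = 74.45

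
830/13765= 166/2753  =  0.06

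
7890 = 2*3945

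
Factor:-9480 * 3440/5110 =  - 2^6*3^1 * 5^1*7^( - 1 )  *  43^1*73^(-1 )*79^1 = - 3261120/511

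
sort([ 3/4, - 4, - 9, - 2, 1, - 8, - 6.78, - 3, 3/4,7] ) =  [ - 9, - 8, - 6.78, - 4,-3,  -  2,3/4,3/4,1, 7] 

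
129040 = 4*32260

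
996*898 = 894408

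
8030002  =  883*9094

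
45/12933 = 5/1437 = 0.00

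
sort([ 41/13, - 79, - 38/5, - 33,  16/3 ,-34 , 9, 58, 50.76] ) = [-79, -34,-33, - 38/5,41/13, 16/3 , 9,50.76, 58 ]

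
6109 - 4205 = 1904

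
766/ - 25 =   -  31 + 9/25 = -  30.64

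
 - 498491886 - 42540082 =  - 541031968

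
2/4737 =2/4737 = 0.00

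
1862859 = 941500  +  921359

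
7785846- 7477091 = 308755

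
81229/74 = 1097 + 51/74= 1097.69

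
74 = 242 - 168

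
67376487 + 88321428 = 155697915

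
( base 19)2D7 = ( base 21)24a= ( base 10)976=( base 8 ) 1720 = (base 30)12G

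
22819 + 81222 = 104041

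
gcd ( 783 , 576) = 9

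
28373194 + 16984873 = 45358067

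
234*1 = 234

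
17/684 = 17/684 = 0.02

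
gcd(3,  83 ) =1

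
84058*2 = 168116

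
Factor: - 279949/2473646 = -2^( - 1 )*7^(-1 ) *109^( -1 )  *  1621^( - 1)*  279949^1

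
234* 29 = 6786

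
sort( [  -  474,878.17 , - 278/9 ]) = [ - 474,  -  278/9, 878.17]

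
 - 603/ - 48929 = 603/48929 = 0.01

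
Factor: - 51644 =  - 2^2* 12911^1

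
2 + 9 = 11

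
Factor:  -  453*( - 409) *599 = 3^1*151^1*409^1 *599^1 = 110980923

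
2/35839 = 2/35839 = 0.00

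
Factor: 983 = 983^1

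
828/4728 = 69/394 = 0.18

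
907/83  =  907/83= 10.93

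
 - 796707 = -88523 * 9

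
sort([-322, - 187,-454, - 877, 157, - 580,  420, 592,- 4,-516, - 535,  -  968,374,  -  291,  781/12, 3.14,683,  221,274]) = [ - 968, - 877 , - 580, - 535,-516,-454, -322,-291,- 187, -4, 3.14,781/12, 157,221 , 274, 374, 420,592 , 683] 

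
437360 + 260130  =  697490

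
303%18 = 15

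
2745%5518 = 2745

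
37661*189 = 7117929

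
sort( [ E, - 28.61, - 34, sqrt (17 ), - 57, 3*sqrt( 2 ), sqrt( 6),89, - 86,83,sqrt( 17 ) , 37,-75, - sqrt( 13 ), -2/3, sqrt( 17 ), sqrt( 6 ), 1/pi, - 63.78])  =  [ - 86, - 75, - 63.78,  -  57, - 34,-28.61, - sqrt( 13 ),-2/3, 1/pi, sqrt(6), sqrt( 6 ), E, sqrt(17), sqrt( 17 ), sqrt( 17 ), 3*sqrt ( 2), 37,83,89 ]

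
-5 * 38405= -192025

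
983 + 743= 1726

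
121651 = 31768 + 89883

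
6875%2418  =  2039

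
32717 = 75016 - 42299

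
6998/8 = 874 + 3/4 =874.75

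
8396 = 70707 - 62311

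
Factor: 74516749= 691^1*107839^1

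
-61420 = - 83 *740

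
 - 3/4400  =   - 3/4400 = - 0.00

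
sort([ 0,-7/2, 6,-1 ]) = [  -  7/2, - 1, 0 , 6] 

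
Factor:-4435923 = - 3^1  *  43^1* 137^1*251^1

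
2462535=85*28971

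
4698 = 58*81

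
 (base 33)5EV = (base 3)22010221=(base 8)13462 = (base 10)5938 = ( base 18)105G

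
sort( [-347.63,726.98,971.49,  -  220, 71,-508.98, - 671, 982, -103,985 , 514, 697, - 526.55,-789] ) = [-789, - 671, - 526.55, - 508.98, - 347.63,-220, - 103,71,514,697,726.98,971.49, 982,985]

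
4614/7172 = 2307/3586 = 0.64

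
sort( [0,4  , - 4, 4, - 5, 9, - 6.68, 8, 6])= [-6.68, - 5, - 4, 0, 4,4, 6,8, 9 ] 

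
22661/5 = 4532 + 1/5 = 4532.20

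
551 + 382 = 933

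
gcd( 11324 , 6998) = 2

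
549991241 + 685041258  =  1235032499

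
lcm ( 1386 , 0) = 0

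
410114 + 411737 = 821851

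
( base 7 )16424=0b1001001000001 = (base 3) 20102002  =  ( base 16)1241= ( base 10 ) 4673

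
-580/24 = -25 + 5/6 = -  24.17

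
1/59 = 1/59 = 0.02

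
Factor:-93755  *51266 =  - 2^1*5^1 * 17^1*1103^1*25633^1 = - 4806443830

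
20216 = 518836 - 498620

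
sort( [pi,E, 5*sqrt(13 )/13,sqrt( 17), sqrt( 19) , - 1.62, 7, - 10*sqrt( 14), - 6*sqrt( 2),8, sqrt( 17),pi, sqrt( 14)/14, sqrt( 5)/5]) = [ - 10*sqrt( 14),-6*sqrt( 2), - 1.62,sqrt (14)/14, sqrt(5)/5 , 5*sqrt (13 ) /13,E  ,  pi, pi, sqrt(17), sqrt( 17),sqrt( 19), 7 , 8] 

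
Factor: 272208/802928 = 159/469  =  3^1*7^( - 1) * 53^1*67^( - 1 ) 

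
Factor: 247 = 13^1 * 19^1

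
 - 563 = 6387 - 6950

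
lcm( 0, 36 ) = 0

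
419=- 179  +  598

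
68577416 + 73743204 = 142320620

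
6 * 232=1392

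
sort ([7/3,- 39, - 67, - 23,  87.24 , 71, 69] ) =[ - 67,-39,-23, 7/3, 69, 71,87.24] 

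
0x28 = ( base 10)40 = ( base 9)44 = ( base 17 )26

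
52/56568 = 13/14142 = 0.00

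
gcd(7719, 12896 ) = 31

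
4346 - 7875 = -3529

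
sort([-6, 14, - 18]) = [ - 18 ,  -  6, 14] 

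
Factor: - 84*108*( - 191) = 1732752 = 2^4  *  3^4*7^1 * 191^1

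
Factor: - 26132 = - 2^2 * 47^1 * 139^1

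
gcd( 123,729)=3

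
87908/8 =10988 + 1/2=10988.50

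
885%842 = 43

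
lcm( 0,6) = 0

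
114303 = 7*16329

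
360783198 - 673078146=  - 312294948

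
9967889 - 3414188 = 6553701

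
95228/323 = 294 + 14/17 = 294.82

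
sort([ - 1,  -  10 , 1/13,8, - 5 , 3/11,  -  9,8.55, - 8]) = [ - 10, - 9,-8, - 5, - 1, 1/13, 3/11,8, 8.55 ]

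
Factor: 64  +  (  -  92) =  - 2^2 * 7^1 = - 28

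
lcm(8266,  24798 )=24798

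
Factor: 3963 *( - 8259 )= - 3^2*1321^1*2753^1 = - 32730417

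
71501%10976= 5645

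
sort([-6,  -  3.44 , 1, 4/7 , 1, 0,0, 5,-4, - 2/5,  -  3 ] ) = [- 6,  -  4,-3.44, - 3, - 2/5, 0,0, 4/7 , 1, 1, 5] 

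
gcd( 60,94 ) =2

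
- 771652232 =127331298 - 898983530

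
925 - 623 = 302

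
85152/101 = 843 + 9/101=   843.09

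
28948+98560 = 127508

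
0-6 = - 6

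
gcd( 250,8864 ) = 2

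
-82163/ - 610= 134 + 423/610= 134.69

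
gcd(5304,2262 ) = 78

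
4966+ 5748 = 10714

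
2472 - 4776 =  - 2304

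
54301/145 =374 + 71/145 = 374.49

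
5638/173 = 32 + 102/173 = 32.59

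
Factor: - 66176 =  - 2^7* 11^1*47^1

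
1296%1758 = 1296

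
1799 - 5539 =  - 3740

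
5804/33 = 175 + 29/33 = 175.88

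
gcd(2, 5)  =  1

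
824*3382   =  2786768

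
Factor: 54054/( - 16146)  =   - 7^1*11^1*23^( - 1) = -77/23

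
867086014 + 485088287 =1352174301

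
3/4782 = 1/1594 = 0.00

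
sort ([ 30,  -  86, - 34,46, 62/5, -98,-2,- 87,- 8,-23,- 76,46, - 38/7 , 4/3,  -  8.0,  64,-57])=[ - 98, - 87, - 86,-76, - 57, -34, - 23,-8, - 8.0, - 38/7,  -  2,4/3,62/5,  30, 46,46,64]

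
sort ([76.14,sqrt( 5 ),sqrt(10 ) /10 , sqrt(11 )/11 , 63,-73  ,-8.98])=[-73,-8.98,sqrt( 11)/11, sqrt( 10 ) /10,sqrt(5),63, 76.14] 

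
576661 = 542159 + 34502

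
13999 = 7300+6699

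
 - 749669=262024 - 1011693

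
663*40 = 26520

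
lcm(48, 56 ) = 336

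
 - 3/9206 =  - 3/9206 = - 0.00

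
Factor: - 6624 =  - 2^5* 3^2 * 23^1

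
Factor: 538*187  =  2^1*11^1 * 17^1*269^1 = 100606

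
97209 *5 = 486045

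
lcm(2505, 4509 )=22545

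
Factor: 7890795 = 3^2*5^1*11^1*19^1*839^1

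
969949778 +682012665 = 1651962443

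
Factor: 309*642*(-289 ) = -57331242 = -  2^1*3^2*17^2 * 103^1*107^1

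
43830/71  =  43830/71 = 617.32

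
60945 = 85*717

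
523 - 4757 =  - 4234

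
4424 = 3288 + 1136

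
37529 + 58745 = 96274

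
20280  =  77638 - 57358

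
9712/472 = 20 + 34/59 = 20.58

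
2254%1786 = 468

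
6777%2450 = 1877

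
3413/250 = 3413/250 = 13.65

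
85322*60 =5119320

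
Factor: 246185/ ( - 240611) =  - 5^1*7^( - 1 ) * 37^( - 1 )* 53^1  =  - 265/259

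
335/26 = 12 + 23/26  =  12.88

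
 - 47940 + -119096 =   -  167036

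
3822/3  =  1274 = 1274.00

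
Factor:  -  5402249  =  -521^1* 10369^1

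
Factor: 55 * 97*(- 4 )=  - 2^2 * 5^1*11^1*97^1 = - 21340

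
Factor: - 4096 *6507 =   -  26652672 = -  2^12*3^3*241^1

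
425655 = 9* 47295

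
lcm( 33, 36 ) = 396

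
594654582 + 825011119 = 1419665701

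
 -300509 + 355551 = 55042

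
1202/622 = 601/311 = 1.93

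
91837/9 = 10204 + 1/9 = 10204.11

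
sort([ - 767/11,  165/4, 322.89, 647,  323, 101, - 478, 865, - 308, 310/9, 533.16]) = [ - 478, - 308, - 767/11, 310/9, 165/4,  101, 322.89, 323, 533.16,647,865]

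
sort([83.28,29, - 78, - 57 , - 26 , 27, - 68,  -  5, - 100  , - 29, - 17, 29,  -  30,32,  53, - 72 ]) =[ - 100, -78, - 72,-68, - 57,-30, - 29, - 26 , - 17, - 5, 27,29,29,32, 53,83.28] 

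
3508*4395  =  15417660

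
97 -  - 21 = 118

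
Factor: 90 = 2^1  *  3^2 * 5^1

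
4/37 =4/37= 0.11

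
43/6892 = 43/6892 = 0.01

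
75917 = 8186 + 67731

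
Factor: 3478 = 2^1*37^1*47^1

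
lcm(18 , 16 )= 144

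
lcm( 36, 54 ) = 108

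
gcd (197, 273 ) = 1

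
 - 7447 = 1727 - 9174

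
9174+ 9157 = 18331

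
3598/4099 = 3598/4099 = 0.88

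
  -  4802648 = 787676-5590324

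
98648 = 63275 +35373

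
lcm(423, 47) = 423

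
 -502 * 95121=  - 47750742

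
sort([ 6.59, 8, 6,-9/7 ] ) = [ - 9/7, 6,  6.59,  8]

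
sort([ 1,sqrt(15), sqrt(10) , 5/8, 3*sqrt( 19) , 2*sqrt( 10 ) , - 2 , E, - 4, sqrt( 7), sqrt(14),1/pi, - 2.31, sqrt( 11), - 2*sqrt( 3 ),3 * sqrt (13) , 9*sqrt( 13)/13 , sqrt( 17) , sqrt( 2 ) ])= [-4, - 2*sqrt( 3 ) ,  -  2.31, - 2,1/pi, 5/8 , 1,sqrt( 2 ),  9*sqrt (13)/13,sqrt( 7 ) , E, sqrt(10),sqrt (11 ), sqrt(14 ),sqrt( 15 ), sqrt( 17 ), 2*sqrt ( 10) , 3*sqrt (13), 3*sqrt( 19) ] 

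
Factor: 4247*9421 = 40010987 = 31^1*137^1*9421^1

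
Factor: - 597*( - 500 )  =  2^2 * 3^1*5^3*199^1 = 298500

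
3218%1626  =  1592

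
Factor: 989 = 23^1*43^1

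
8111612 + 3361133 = 11472745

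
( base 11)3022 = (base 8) 7661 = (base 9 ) 5453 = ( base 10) 4017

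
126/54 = 7/3 =2.33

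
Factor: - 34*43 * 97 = - 141814 = -2^1* 17^1*43^1*97^1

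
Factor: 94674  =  2^1*3^1*31^1*509^1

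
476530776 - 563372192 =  - 86841416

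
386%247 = 139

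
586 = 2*293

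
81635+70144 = 151779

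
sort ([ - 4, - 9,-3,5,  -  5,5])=[ - 9,-5, - 4,-3 , 5,  5]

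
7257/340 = 7257/340 = 21.34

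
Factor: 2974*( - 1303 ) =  - 2^1*1303^1*1487^1 = - 3875122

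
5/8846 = 5/8846 =0.00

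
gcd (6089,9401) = 1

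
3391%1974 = 1417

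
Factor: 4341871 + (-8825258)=-4483387^1 =-4483387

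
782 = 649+133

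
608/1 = 608 = 608.00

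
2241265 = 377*5945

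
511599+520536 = 1032135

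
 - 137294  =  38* ( - 3613)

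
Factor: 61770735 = 3^3*5^1*13^1*61^1*577^1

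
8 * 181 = 1448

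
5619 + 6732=12351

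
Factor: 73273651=11^1*881^1*7561^1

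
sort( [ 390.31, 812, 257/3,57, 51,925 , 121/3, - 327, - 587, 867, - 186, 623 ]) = [-587, - 327,-186 , 121/3,51 , 57 , 257/3 , 390.31 , 623,812,  867, 925 ] 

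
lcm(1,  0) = 0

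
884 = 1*884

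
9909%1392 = 165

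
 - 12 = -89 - -77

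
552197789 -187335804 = 364861985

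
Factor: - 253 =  - 11^1* 23^1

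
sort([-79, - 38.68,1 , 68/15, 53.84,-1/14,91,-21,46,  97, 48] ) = [  -  79,-38.68,-21,  -  1/14, 1,68/15,46, 48, 53.84,91,97]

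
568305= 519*1095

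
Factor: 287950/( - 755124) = -2^(-1)*3^(-1)*5^2*13^1*443^1*62927^( - 1) = -143975/377562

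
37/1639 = 37/1639 = 0.02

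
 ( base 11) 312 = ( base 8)570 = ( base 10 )376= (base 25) F1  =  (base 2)101111000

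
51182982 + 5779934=56962916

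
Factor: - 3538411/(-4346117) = 19^( - 1 )*59^ (  -  1)*3877^( - 1)*3538411^1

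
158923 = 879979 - 721056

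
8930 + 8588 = 17518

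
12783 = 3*4261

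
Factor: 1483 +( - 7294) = -5811= - 3^1 * 13^1 *149^1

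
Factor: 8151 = 3^1 * 11^1*13^1*19^1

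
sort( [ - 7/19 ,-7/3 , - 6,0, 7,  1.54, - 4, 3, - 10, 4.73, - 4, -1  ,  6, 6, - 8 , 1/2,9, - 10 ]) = [ -10,-10,- 8 , - 6,- 4, - 4, - 7/3, - 1, - 7/19,0  ,  1/2, 1.54,3,  4.73,6,6,  7,9 ]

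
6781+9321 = 16102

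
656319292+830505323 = 1486824615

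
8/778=4/389= 0.01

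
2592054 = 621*4174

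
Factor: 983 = 983^1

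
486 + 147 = 633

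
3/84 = 1/28=0.04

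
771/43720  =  771/43720 = 0.02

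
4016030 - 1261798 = 2754232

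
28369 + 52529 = 80898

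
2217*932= 2066244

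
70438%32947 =4544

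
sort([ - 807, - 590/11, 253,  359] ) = [ - 807, - 590/11, 253,359 ] 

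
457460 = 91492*5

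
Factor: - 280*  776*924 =-2^8*3^1*5^1*7^2*11^1*97^1 = -200766720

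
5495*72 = 395640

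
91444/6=45722/3=15240.67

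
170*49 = 8330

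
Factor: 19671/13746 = 83/58 = 2^(-1)*29^( - 1)*83^1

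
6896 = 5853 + 1043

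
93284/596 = 23321/149 = 156.52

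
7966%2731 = 2504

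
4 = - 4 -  - 8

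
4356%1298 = 462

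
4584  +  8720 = 13304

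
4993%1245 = 13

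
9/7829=9/7829 = 0.00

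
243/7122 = 81/2374 = 0.03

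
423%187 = 49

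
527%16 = 15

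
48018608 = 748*64196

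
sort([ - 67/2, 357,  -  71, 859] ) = [-71,-67/2,357, 859]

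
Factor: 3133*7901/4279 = 11^( - 1 )*13^1*241^1*389^( - 1) * 7901^1 = 24753833/4279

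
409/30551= 409/30551=0.01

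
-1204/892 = -2 + 145/223 = - 1.35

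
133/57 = 7/3= 2.33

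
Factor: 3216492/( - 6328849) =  - 2^2 * 3^2*47^1 * 1901^1*  6328849^( - 1)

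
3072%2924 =148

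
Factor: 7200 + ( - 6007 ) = 1193^1 = 1193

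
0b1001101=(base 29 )2J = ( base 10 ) 77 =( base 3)2212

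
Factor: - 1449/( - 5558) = 2^( - 1 )*3^2*23^1  *397^(-1) = 207/794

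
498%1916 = 498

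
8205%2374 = 1083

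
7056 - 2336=4720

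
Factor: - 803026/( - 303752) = 401513/151876 = 2^( - 2) *7^1*41^1*43^( - 1)*883^( - 1)*1399^1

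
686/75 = 686/75 =9.15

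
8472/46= 4236/23 = 184.17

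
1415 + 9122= 10537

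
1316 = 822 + 494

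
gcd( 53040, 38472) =24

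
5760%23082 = 5760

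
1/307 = 1/307 = 0.00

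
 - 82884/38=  -2182 + 16/19 = - 2181.16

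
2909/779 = 2909/779=3.73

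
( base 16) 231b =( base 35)7BR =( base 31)9as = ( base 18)19D5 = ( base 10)8987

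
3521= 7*503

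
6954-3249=3705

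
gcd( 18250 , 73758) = 2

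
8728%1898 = 1136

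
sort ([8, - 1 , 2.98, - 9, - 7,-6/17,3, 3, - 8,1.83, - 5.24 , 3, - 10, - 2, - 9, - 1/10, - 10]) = [  -  10, - 10, - 9, - 9, - 8, - 7,-5.24, - 2, - 1, - 6/17, - 1/10,1.83, 2.98 , 3, 3,3, 8]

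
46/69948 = 23/34974 = 0.00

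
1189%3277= 1189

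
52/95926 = 26/47963 =0.00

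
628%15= 13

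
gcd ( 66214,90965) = 1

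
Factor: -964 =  - 2^2*241^1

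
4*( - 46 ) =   -  184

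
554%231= 92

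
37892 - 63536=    - 25644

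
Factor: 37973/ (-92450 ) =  - 2^( - 1) * 5^( - 2)*13^1*23^1*43^(-2 )*127^1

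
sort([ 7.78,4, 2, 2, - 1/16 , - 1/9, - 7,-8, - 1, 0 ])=[ - 8,  -  7, - 1, - 1/9,-1/16, 0, 2, 2 , 4, 7.78] 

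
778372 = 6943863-6165491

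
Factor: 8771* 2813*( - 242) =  - 5970823166= - 2^1*7^2*11^2*29^1*97^1*179^1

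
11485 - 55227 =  - 43742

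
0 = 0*84466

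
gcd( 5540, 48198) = 554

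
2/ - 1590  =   - 1 + 794/795 = -0.00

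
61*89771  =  5476031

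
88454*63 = 5572602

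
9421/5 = 9421/5  =  1884.20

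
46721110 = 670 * 69733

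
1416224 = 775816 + 640408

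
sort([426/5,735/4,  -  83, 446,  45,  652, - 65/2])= [ - 83  , - 65/2,45 , 426/5, 735/4,  446, 652]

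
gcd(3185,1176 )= 49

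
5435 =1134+4301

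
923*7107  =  6559761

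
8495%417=155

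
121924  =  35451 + 86473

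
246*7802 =1919292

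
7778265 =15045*517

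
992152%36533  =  5761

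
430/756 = 215/378 = 0.57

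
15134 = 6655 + 8479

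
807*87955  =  70979685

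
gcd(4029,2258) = 1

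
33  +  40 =73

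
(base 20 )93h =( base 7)13502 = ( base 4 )321131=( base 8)7135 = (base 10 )3677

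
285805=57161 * 5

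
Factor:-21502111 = -21502111^1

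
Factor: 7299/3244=2^ ( - 2 )*3^2 = 9/4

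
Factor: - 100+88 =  - 2^2*3^1 =- 12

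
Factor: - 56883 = -3^1 * 67^1*283^1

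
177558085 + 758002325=935560410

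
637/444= 1 + 193/444 = 1.43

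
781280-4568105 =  - 3786825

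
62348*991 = 61786868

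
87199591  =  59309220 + 27890371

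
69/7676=69/7676 = 0.01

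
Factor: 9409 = 97^2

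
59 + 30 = 89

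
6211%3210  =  3001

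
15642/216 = 869/12 =72.42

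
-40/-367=40/367=0.11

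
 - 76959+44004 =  - 32955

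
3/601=3/601 = 0.00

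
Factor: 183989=13^1*14153^1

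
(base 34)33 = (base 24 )49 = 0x69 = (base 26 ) 41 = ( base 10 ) 105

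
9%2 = 1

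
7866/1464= 5 +91/244 = 5.37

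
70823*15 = 1062345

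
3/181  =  3/181=0.02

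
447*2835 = 1267245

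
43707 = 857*51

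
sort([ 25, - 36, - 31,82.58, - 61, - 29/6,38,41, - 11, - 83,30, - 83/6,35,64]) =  [ - 83,  -  61,- 36,-31,  -  83/6,  -  11, - 29/6, 25,30, 35,  38,  41,64, 82.58]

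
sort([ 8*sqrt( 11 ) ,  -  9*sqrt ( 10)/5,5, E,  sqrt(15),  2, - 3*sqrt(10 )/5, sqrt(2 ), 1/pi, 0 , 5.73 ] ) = [  -  9 * sqrt( 10 )/5, - 3*sqrt( 10 ) /5, 0,1/pi, sqrt( 2), 2,E,sqrt(15 ),5,  5.73,8*sqrt( 11)]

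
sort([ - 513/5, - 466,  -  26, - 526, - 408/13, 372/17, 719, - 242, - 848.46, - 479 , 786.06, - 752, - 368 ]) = [ - 848.46, - 752, - 526, -479,  -  466,-368,-242,-513/5 ,-408/13, - 26, 372/17 , 719,  786.06 ]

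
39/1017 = 13/339 = 0.04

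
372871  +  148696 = 521567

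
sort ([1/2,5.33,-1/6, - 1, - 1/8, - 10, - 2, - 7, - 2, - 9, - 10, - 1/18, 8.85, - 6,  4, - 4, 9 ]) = [ - 10, - 10,- 9, - 7, -6, - 4, - 2,  -  2, - 1, - 1/6, - 1/8, - 1/18,1/2,4, 5.33,8.85,9 ]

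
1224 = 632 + 592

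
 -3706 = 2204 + -5910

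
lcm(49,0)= 0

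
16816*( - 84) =  -  1412544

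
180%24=12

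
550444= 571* 964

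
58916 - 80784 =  - 21868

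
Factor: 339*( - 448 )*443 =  - 67279296 = -2^6*3^1*7^1*113^1* 443^1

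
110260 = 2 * 55130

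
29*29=841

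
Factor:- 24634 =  - 2^1 * 109^1*113^1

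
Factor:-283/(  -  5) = 5^( - 1)*283^1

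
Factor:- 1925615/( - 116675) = 385123/23335=5^(- 1)  *13^(-1 ) * 353^1*359^( - 1)*1091^1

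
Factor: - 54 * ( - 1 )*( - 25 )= -1350 = - 2^1*3^3*5^2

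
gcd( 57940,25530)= 10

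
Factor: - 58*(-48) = 2784 = 2^5*3^1*29^1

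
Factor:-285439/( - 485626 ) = 2^( - 1)*7^1*11^2 *337^1*242813^(  -  1) 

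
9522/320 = 4761/160 = 29.76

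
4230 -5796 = - 1566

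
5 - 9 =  - 4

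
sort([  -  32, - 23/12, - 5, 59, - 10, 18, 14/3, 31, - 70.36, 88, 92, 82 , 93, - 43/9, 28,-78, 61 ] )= [ - 78, - 70.36 ,-32, - 10, - 5, - 43/9, - 23/12, 14/3,18,  28, 31, 59,61,82,88,92, 93 ] 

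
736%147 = 1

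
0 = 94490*0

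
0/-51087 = 0/1= - 0.00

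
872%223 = 203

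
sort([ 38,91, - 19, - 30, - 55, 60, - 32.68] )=[ - 55,-32.68 , - 30, - 19, 38,60,91 ] 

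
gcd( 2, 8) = 2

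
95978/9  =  95978/9= 10664.22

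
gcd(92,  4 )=4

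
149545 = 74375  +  75170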